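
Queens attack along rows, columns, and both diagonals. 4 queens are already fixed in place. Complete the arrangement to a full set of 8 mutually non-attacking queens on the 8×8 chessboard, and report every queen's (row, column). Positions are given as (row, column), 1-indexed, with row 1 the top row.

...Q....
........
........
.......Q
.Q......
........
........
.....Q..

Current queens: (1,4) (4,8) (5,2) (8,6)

Row 2: attacked by (1,4)→{3,4,5}; (4,8)→{6,8}; (5,2)→{2,5}; (8,6)→{6}. Safe: 1, 7. Place at column 7.
Row 3: attacked by (1,4)→{2,4,6}; (2,7)→{6,7,8}; (4,8)→{7,8}; (5,2)→{2,4}; (8,6)→{1,6}. Safe: 3, 5. Place at column 3.
Row 6: attacked by (1,4)→{4}; (2,7)→{3,7}; (3,3)→{3,6}; (4,8)→{6,8}; (5,2)→{1,2,3}; (8,6)→{4,6,8}. Safe: 5. Place at column 5.
Row 7: attacked by (1,4)→{4}; (2,7)→{2,7}; (3,3)→{3,7}; (4,8)→{5,8}; (5,2)→{2,4}; (6,5)→{4,5,6}; (8,6)→{5,6,7}. Safe: 1. Place at column 1.
Columns [4, 7, 3, 8, 2, 5, 1, 6], r−c [-3, -5, 0, -4, 3, 1, 6, 2], r+c [5, 9, 6, 12, 7, 11, 8, 14] are all distinct, so no two queens attack.

(1,4) (2,7) (3,3) (4,8) (5,2) (6,5) (7,1) (8,6)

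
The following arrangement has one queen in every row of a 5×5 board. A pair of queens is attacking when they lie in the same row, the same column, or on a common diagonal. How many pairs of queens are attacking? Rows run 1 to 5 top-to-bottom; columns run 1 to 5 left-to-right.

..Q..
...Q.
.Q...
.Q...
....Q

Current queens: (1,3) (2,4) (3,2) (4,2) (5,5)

3

Same column: (3,2)–(4,2) (column 2).
Same diagonal: (1,3)–(2,4) (|1−2| = |3−4| = 1); (2,4)–(4,2) (|2−4| = |4−2| = 2).
Total attacking pairs: 3.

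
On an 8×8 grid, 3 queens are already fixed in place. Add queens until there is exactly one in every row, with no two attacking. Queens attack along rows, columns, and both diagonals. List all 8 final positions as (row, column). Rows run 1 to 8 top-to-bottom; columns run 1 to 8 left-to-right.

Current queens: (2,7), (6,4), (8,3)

(1,1) (2,7) (3,5) (4,8) (5,2) (6,4) (7,6) (8,3)

Row 1: attacked by (2,7)→{6,7,8}; (6,4)→{4}; (8,3)→{3}. Safe: 1, 2, 5. Place at column 1.
Row 3: attacked by (1,1)→{1,3}; (2,7)→{6,7,8}; (6,4)→{1,4,7}; (8,3)→{3,8}. Safe: 2, 5. Place at column 5.
Row 4: attacked by (1,1)→{1,4}; (2,7)→{5,7}; (3,5)→{4,5,6}; (6,4)→{2,4,6}; (8,3)→{3,7}. Safe: 8. Place at column 8.
Row 5: attacked by (1,1)→{1,5}; (2,7)→{4,7}; (3,5)→{3,5,7}; (4,8)→{7,8}; (6,4)→{3,4,5}; (8,3)→{3,6}. Safe: 2. Place at column 2.
Row 7: attacked by (1,1)→{1,7}; (2,7)→{2,7}; (3,5)→{1,5}; (4,8)→{5,8}; (5,2)→{2,4}; (6,4)→{3,4,5}; (8,3)→{2,3,4}. Safe: 6. Place at column 6.
Columns [1, 7, 5, 8, 2, 4, 6, 3], r−c [0, -5, -2, -4, 3, 2, 1, 5], r+c [2, 9, 8, 12, 7, 10, 13, 11] are all distinct, so no two queens attack.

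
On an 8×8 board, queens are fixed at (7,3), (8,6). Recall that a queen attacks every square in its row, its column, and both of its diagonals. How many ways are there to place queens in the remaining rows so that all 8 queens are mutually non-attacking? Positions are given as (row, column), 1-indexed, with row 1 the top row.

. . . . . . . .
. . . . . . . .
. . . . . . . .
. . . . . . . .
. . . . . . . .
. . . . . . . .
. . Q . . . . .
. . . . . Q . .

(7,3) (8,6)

8

Branch on row 1: col 1 → 0; col 2 → 0; col 4 → 2; col 5 → 3; col 7 → 2; col 8 → 1.
Sum: 0 + 0 + 2 + 3 + 2 + 1 = 8.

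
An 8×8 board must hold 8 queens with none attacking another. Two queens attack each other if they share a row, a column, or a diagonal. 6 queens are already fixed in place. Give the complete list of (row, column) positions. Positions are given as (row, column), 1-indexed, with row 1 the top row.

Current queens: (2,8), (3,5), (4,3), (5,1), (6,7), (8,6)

(1,4) (2,8) (3,5) (4,3) (5,1) (6,7) (7,2) (8,6)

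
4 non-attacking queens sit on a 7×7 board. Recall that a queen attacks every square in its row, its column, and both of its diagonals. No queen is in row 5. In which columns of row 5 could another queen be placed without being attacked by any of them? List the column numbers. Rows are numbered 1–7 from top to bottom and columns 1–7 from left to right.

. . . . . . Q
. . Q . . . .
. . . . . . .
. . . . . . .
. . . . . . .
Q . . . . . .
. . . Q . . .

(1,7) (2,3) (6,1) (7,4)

columns 5

(1,7) attacks row 5 at column 7 and diagonals 3.
(2,3) attacks row 5 at column 3 and diagonals 6.
(6,1) attacks row 5 at column 1 and diagonals 2.
(7,4) attacks row 5 at column 4 and diagonals 2, 6.
Attacked columns: {1, 2, 3, 4, 6, 7}. Safe: {5}.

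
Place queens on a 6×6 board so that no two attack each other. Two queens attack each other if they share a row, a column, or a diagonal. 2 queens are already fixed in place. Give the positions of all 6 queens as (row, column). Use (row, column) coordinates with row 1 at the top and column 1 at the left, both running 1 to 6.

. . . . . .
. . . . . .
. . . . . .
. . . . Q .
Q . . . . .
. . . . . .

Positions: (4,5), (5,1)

(1,3) (2,6) (3,2) (4,5) (5,1) (6,4)

Row 1: attacked by (4,5)→{2,5}; (5,1)→{1,5}. Safe: 3, 4, 6. Place at column 3.
Row 2: attacked by (1,3)→{2,3,4}; (4,5)→{3,5}; (5,1)→{1,4}. Safe: 6. Place at column 6.
Row 3: attacked by (1,3)→{1,3,5}; (2,6)→{5,6}; (4,5)→{4,5,6}; (5,1)→{1,3}. Safe: 2. Place at column 2.
Row 6: attacked by (1,3)→{3}; (2,6)→{2,6}; (3,2)→{2,5}; (4,5)→{3,5}; (5,1)→{1,2}. Safe: 4. Place at column 4.
Columns [3, 6, 2, 5, 1, 4], r−c [-2, -4, 1, -1, 4, 2], r+c [4, 8, 5, 9, 6, 10] are all distinct, so no two queens attack.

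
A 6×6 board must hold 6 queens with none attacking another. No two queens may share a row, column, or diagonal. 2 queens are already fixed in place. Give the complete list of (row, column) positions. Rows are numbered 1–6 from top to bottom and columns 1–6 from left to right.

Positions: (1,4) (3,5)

Row 2: attacked by (1,4)→{3,4,5}; (3,5)→{4,5,6}. Safe: 1, 2. Place at column 1.
Row 4: attacked by (1,4)→{1,4}; (2,1)→{1,3}; (3,5)→{4,5,6}. Safe: 2. Place at column 2.
Row 5: attacked by (1,4)→{4}; (2,1)→{1,4}; (3,5)→{3,5}; (4,2)→{1,2,3}. Safe: 6. Place at column 6.
Row 6: attacked by (1,4)→{4}; (2,1)→{1,5}; (3,5)→{2,5}; (4,2)→{2,4}; (5,6)→{5,6}. Safe: 3. Place at column 3.
Columns [4, 1, 5, 2, 6, 3], r−c [-3, 1, -2, 2, -1, 3], r+c [5, 3, 8, 6, 11, 9] are all distinct, so no two queens attack.

(1,4) (2,1) (3,5) (4,2) (5,6) (6,3)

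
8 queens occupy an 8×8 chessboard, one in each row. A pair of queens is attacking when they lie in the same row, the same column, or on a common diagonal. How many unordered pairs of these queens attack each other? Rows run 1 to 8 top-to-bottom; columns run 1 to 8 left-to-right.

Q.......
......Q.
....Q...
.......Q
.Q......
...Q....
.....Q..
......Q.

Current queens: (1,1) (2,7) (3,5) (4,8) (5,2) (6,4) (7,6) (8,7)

2

Same column: (2,7)–(8,7) (column 7).
Same diagonal: (7,6)–(8,7) (|7−8| = |6−7| = 1).
Total attacking pairs: 2.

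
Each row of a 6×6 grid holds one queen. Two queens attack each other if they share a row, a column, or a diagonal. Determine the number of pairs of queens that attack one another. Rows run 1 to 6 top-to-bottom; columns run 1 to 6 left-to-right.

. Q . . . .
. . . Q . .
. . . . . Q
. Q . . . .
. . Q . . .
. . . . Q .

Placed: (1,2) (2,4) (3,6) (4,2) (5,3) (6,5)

Same column: (1,2)–(4,2) (column 2).
Same diagonal: (2,4)–(4,2) (|2−4| = |4−2| = 2); (4,2)–(5,3) (|4−5| = |2−3| = 1).
Total attacking pairs: 3.

3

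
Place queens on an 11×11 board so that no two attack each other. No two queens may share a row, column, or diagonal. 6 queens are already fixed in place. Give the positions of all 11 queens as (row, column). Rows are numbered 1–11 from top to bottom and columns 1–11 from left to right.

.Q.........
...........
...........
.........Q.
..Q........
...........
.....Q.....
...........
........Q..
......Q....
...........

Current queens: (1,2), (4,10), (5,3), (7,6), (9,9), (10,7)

Row 2: attacked by (1,2)→{1,2,3}; (4,10)→{8,10}; (5,3)→{3,6}; (7,6)→{1,6,11}; (9,9)→{2,9}; (10,7)→{7}. Safe: 4, 5. Place at column 4.
Row 3: attacked by (1,2)→{2,4}; (2,4)→{3,4,5}; (4,10)→{9,10,11}; (5,3)→{1,3,5}; (7,6)→{2,6,10}; (9,9)→{3,9}; (10,7)→{7}. Safe: 8. Place at column 8.
Row 6: attacked by (1,2)→{2,7}; (2,4)→{4,8}; (3,8)→{5,8,11}; (4,10)→{8,10}; (5,3)→{2,3,4}; (7,6)→{5,6,7}; (9,9)→{6,9}; (10,7)→{3,7,11}. Safe: 1. Place at column 1.
Row 8: attacked by (1,2)→{2,9}; (2,4)→{4,10}; (3,8)→{3,8}; (4,10)→{6,10}; (5,3)→{3,6}; (6,1)→{1,3}; (7,6)→{5,6,7}; (9,9)→{8,9,10}; (10,7)→{5,7,9}. Safe: 11. Place at column 11.
Row 11: attacked by (1,2)→{2}; (2,4)→{4}; (3,8)→{8}; (4,10)→{3,10}; (5,3)→{3,9}; (6,1)→{1,6}; (7,6)→{2,6,10}; (8,11)→{8,11}; (9,9)→{7,9,11}; (10,7)→{6,7,8}. Safe: 5. Place at column 5.
Columns [2, 4, 8, 10, 3, 1, 6, 11, 9, 7, 5], r−c [-1, -2, -5, -6, 2, 5, 1, -3, 0, 3, 6], r+c [3, 6, 11, 14, 8, 7, 13, 19, 18, 17, 16] are all distinct, so no two queens attack.

(1,2) (2,4) (3,8) (4,10) (5,3) (6,1) (7,6) (8,11) (9,9) (10,7) (11,5)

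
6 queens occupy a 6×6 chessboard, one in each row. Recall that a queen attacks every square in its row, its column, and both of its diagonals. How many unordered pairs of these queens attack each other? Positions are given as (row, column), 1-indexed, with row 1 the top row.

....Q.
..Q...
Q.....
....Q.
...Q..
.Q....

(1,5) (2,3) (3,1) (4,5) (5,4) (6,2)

Same column: (1,5)–(4,5) (column 5).
Same diagonal: (2,3)–(4,5) (|2−4| = |3−5| = 2); (4,5)–(5,4) (|4−5| = |5−4| = 1).
Total attacking pairs: 3.

3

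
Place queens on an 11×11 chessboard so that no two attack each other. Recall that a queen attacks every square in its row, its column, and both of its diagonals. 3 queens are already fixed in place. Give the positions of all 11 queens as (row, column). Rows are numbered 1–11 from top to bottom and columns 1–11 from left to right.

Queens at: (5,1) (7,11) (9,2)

(1,4) (2,7) (3,9) (4,3) (5,1) (6,8) (7,11) (8,5) (9,2) (10,10) (11,6)

Row 1: attacked by (5,1)→{1,5}; (7,11)→{5,11}; (9,2)→{2,10}. Safe: 3, 4, 6, 7, 8, 9. Place at column 4.
Row 2: attacked by (1,4)→{3,4,5}; (5,1)→{1,4}; (7,11)→{6,11}; (9,2)→{2,9}. Safe: 7, 8, 10. Place at column 7.
Row 3: attacked by (1,4)→{2,4,6}; (2,7)→{6,7,8}; (5,1)→{1,3}; (7,11)→{7,11}; (9,2)→{2,8}. Safe: 5, 9, 10. Place at column 9.
Row 4: attacked by (1,4)→{1,4,7}; (2,7)→{5,7,9}; (3,9)→{8,9,10}; (5,1)→{1,2}; (7,11)→{8,11}; (9,2)→{2,7}. Safe: 3, 6. Place at column 3.
Row 6: attacked by (1,4)→{4,9}; (2,7)→{3,7,11}; (3,9)→{6,9}; (4,3)→{1,3,5}; (5,1)→{1,2}; (7,11)→{10,11}; (9,2)→{2,5}. Safe: 8. Place at column 8.
Row 8: attacked by (1,4)→{4,11}; (2,7)→{1,7}; (3,9)→{4,9}; (4,3)→{3,7}; (5,1)→{1,4}; (6,8)→{6,8,10}; (7,11)→{10,11}; (9,2)→{1,2,3}. Safe: 5. Place at column 5.
Row 10: attacked by (1,4)→{4}; (2,7)→{7}; (3,9)→{2,9}; (4,3)→{3,9}; (5,1)→{1,6}; (6,8)→{4,8}; (7,11)→{8,11}; (8,5)→{3,5,7}; (9,2)→{1,2,3}. Safe: 10. Place at column 10.
Row 11: attacked by (1,4)→{4}; (2,7)→{7}; (3,9)→{1,9}; (4,3)→{3,10}; (5,1)→{1,7}; (6,8)→{3,8}; (7,11)→{7,11}; (8,5)→{2,5,8}; (9,2)→{2,4}; (10,10)→{9,10,11}. Safe: 6. Place at column 6.
Columns [4, 7, 9, 3, 1, 8, 11, 5, 2, 10, 6], r−c [-3, -5, -6, 1, 4, -2, -4, 3, 7, 0, 5], r+c [5, 9, 12, 7, 6, 14, 18, 13, 11, 20, 17] are all distinct, so no two queens attack.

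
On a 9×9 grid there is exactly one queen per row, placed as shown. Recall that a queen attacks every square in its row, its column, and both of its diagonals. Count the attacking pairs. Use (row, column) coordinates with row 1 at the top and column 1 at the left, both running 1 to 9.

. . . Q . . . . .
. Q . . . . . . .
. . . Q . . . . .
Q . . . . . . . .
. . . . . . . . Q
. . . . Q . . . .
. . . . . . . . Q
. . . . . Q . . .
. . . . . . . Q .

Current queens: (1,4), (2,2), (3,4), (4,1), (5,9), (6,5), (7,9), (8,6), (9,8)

5

Same column: (1,4)–(3,4) (column 4); (5,9)–(7,9) (column 9).
Same diagonal: (1,4)–(4,1) (|1−4| = |4−1| = 3); (5,9)–(8,6) (|5−8| = |9−6| = 3); (6,5)–(9,8) (|6−9| = |5−8| = 3).
Total attacking pairs: 5.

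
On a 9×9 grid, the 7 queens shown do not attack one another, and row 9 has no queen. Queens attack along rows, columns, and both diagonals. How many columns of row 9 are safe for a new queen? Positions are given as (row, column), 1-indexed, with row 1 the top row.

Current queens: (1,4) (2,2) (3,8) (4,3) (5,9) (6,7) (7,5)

2

(1,4) attacks row 9 at column 4.
(2,2) attacks row 9 at column 2 and diagonals 9.
(3,8) attacks row 9 at column 8 and diagonals 2.
(4,3) attacks row 9 at column 3 and diagonals 8.
(5,9) attacks row 9 at column 9 and diagonals 5.
(6,7) attacks row 9 at column 7 and diagonals 4.
(7,5) attacks row 9 at column 5 and diagonals 3, 7.
Attacked columns: {2, 3, 4, 5, 7, 8, 9}. Safe: {1, 6}.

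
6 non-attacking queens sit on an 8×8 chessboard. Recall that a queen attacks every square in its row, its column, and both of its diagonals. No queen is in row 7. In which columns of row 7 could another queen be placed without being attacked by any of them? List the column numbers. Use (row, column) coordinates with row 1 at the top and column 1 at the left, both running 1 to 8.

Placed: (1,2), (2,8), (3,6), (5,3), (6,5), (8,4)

(1,2) attacks row 7 at column 2 and diagonals 8.
(2,8) attacks row 7 at column 8 and diagonals 3.
(3,6) attacks row 7 at column 6 and diagonals 2.
(5,3) attacks row 7 at column 3 and diagonals 1, 5.
(6,5) attacks row 7 at column 5 and diagonals 4, 6.
(8,4) attacks row 7 at column 4 and diagonals 3, 5.
Attacked columns: {1, 2, 3, 4, 5, 6, 8}. Safe: {7}.

columns 7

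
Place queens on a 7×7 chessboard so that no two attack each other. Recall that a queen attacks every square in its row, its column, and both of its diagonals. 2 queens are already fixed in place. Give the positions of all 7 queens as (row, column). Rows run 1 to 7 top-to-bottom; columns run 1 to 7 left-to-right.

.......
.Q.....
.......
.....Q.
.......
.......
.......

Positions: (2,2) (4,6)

(1,7) (2,2) (3,4) (4,6) (5,1) (6,3) (7,5)

Row 1: attacked by (2,2)→{1,2,3}; (4,6)→{3,6}. Safe: 4, 5, 7. Place at column 7.
Row 3: attacked by (1,7)→{5,7}; (2,2)→{1,2,3}; (4,6)→{5,6,7}. Safe: 4. Place at column 4.
Row 5: attacked by (1,7)→{3,7}; (2,2)→{2,5}; (3,4)→{2,4,6}; (4,6)→{5,6,7}. Safe: 1. Place at column 1.
Row 6: attacked by (1,7)→{2,7}; (2,2)→{2,6}; (3,4)→{1,4,7}; (4,6)→{4,6}; (5,1)→{1,2}. Safe: 3, 5. Place at column 3.
Row 7: attacked by (1,7)→{1,7}; (2,2)→{2,7}; (3,4)→{4}; (4,6)→{3,6}; (5,1)→{1,3}; (6,3)→{2,3,4}. Safe: 5. Place at column 5.
Columns [7, 2, 4, 6, 1, 3, 5], r−c [-6, 0, -1, -2, 4, 3, 2], r+c [8, 4, 7, 10, 6, 9, 12] are all distinct, so no two queens attack.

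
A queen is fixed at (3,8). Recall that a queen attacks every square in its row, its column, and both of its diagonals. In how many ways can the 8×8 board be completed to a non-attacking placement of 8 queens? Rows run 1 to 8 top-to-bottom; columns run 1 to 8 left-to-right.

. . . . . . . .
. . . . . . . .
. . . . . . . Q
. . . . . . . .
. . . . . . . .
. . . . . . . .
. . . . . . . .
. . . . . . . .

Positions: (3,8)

Branch on row 1: col 1 → 2; col 2 → 1; col 3 → 4; col 4 → 4; col 5 → 4; col 7 → 1.
Sum: 2 + 1 + 4 + 4 + 4 + 1 = 16.

16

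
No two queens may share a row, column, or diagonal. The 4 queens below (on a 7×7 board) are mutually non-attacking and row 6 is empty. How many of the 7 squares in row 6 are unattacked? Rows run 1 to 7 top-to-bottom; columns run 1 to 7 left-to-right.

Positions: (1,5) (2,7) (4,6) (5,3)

1

(1,5) attacks row 6 at column 5.
(2,7) attacks row 6 at column 7 and diagonals 3.
(4,6) attacks row 6 at column 6 and diagonals 4.
(5,3) attacks row 6 at column 3 and diagonals 2, 4.
Attacked columns: {2, 3, 4, 5, 6, 7}. Safe: {1}.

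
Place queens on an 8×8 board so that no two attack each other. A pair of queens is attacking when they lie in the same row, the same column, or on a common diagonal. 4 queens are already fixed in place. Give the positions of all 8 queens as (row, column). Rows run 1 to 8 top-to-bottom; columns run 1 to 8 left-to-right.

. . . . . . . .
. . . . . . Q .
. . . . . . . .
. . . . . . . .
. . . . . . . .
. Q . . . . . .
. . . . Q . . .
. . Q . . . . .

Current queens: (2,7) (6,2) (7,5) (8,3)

Row 1: attacked by (2,7)→{6,7,8}; (6,2)→{2,7}; (7,5)→{5}; (8,3)→{3}. Safe: 1, 4. Place at column 1.
Row 3: attacked by (1,1)→{1,3}; (2,7)→{6,7,8}; (6,2)→{2,5}; (7,5)→{1,5}; (8,3)→{3,8}. Safe: 4. Place at column 4.
Row 4: attacked by (1,1)→{1,4}; (2,7)→{5,7}; (3,4)→{3,4,5}; (6,2)→{2,4}; (7,5)→{2,5,8}; (8,3)→{3,7}. Safe: 6. Place at column 6.
Row 5: attacked by (1,1)→{1,5}; (2,7)→{4,7}; (3,4)→{2,4,6}; (4,6)→{5,6,7}; (6,2)→{1,2,3}; (7,5)→{3,5,7}; (8,3)→{3,6}. Safe: 8. Place at column 8.
Columns [1, 7, 4, 6, 8, 2, 5, 3], r−c [0, -5, -1, -2, -3, 4, 2, 5], r+c [2, 9, 7, 10, 13, 8, 12, 11] are all distinct, so no two queens attack.

(1,1) (2,7) (3,4) (4,6) (5,8) (6,2) (7,5) (8,3)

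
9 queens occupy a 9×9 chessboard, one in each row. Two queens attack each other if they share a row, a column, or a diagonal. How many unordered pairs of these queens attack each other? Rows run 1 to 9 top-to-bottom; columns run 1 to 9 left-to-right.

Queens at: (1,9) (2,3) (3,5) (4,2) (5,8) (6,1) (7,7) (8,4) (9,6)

All columns are distinct and no two queens satisfy |Δrow| = |Δcol|, so no pair attacks.

0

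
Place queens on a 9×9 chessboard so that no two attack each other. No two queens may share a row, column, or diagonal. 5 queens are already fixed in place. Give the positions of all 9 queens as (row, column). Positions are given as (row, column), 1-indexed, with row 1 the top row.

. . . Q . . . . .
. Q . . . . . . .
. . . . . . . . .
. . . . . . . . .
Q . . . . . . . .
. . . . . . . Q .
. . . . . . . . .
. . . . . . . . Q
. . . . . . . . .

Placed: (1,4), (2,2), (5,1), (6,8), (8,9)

Row 3: attacked by (1,4)→{2,4,6}; (2,2)→{1,2,3}; (5,1)→{1,3}; (6,8)→{5,8}; (8,9)→{4,9}. Safe: 7. Place at column 7.
Row 4: attacked by (1,4)→{1,4,7}; (2,2)→{2,4}; (3,7)→{6,7,8}; (5,1)→{1,2}; (6,8)→{6,8}; (8,9)→{5,9}. Safe: 3. Place at column 3.
Row 7: attacked by (1,4)→{4}; (2,2)→{2,7}; (3,7)→{3,7}; (4,3)→{3,6}; (5,1)→{1,3}; (6,8)→{7,8,9}; (8,9)→{8,9}. Safe: 5. Place at column 5.
Row 9: attacked by (1,4)→{4}; (2,2)→{2,9}; (3,7)→{1,7}; (4,3)→{3,8}; (5,1)→{1,5}; (6,8)→{5,8}; (7,5)→{3,5,7}; (8,9)→{8,9}. Safe: 6. Place at column 6.
Columns [4, 2, 7, 3, 1, 8, 5, 9, 6], r−c [-3, 0, -4, 1, 4, -2, 2, -1, 3], r+c [5, 4, 10, 7, 6, 14, 12, 17, 15] are all distinct, so no two queens attack.

(1,4) (2,2) (3,7) (4,3) (5,1) (6,8) (7,5) (8,9) (9,6)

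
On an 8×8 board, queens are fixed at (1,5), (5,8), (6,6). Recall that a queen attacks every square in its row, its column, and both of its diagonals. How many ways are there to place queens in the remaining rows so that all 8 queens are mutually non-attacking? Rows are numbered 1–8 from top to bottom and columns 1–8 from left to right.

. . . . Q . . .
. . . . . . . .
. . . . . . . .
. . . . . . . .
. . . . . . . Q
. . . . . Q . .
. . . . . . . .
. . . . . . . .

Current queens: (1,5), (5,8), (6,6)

1

Branch on row 2: col 1 → 0; col 3 → 0; col 7 → 1.
Sum: 0 + 0 + 1 = 1.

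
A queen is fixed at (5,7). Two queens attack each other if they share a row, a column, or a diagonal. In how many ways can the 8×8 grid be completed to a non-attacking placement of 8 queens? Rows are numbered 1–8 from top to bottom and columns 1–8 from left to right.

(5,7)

Branch on row 1: col 1 → 1; col 2 → 0; col 4 → 3; col 5 → 3; col 6 → 0; col 8 → 1.
Sum: 1 + 0 + 3 + 3 + 0 + 1 = 8.

8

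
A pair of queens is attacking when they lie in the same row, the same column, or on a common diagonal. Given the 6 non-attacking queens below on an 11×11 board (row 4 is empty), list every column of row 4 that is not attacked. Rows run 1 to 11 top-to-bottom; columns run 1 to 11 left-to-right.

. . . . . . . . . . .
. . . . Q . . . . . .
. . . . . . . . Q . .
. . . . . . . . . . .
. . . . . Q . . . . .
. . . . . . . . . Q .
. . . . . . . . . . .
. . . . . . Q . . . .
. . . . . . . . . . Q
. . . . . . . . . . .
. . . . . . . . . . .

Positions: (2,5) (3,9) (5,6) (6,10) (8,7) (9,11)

(2,5) attacks row 4 at column 5 and diagonals 3, 7.
(3,9) attacks row 4 at column 9 and diagonals 8, 10.
(5,6) attacks row 4 at column 6 and diagonals 5, 7.
(6,10) attacks row 4 at column 10 and diagonals 8.
(8,7) attacks row 4 at column 7 and diagonals 3, 11.
(9,11) attacks row 4 at column 11 and diagonals 6.
Attacked columns: {3, 5, 6, 7, 8, 9, 10, 11}. Safe: {1, 2, 4}.

columns 1, 2, 4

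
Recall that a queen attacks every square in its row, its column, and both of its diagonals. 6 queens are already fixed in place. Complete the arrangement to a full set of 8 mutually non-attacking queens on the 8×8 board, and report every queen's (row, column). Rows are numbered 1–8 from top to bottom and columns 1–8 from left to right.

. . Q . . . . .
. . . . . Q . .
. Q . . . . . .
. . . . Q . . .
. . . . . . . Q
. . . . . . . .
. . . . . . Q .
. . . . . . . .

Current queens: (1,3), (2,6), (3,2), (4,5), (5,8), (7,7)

(1,3) (2,6) (3,2) (4,5) (5,8) (6,1) (7,7) (8,4)

Row 6: attacked by (1,3)→{3,8}; (2,6)→{2,6}; (3,2)→{2,5}; (4,5)→{3,5,7}; (5,8)→{7,8}; (7,7)→{6,7,8}. Safe: 1, 4. Place at column 1.
Row 8: attacked by (1,3)→{3}; (2,6)→{6}; (3,2)→{2,7}; (4,5)→{1,5}; (5,8)→{5,8}; (6,1)→{1,3}; (7,7)→{6,7,8}. Safe: 4. Place at column 4.
Columns [3, 6, 2, 5, 8, 1, 7, 4], r−c [-2, -4, 1, -1, -3, 5, 0, 4], r+c [4, 8, 5, 9, 13, 7, 14, 12] are all distinct, so no two queens attack.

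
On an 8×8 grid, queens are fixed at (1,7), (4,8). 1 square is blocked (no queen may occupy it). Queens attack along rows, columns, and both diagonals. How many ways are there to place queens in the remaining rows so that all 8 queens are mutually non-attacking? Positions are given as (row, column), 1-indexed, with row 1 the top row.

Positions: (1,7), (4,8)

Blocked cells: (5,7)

2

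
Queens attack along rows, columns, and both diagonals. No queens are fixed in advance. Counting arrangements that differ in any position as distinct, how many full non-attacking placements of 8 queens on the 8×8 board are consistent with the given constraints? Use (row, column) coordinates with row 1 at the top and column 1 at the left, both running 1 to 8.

92

Branch on row 1: col 1 → 4; col 2 → 8; col 3 → 16; col 4 → 18; col 5 → 18; col 6 → 16; col 7 → 8; col 8 → 4.
Sum: 4 + 8 + 16 + 18 + 18 + 16 + 8 + 4 = 92.
(This is the classic 8-queens count.)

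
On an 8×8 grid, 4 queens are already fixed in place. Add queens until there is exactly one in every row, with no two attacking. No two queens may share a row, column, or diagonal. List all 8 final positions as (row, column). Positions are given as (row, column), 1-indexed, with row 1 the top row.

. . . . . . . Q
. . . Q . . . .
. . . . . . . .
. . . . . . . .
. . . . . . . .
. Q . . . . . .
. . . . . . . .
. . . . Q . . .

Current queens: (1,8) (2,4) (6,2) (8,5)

(1,8) (2,4) (3,1) (4,3) (5,6) (6,2) (7,7) (8,5)

Row 3: attacked by (1,8)→{6,8}; (2,4)→{3,4,5}; (6,2)→{2,5}; (8,5)→{5}. Safe: 1, 7. Place at column 1.
Row 4: attacked by (1,8)→{5,8}; (2,4)→{2,4,6}; (3,1)→{1,2}; (6,2)→{2,4}; (8,5)→{1,5}. Safe: 3, 7. Place at column 3.
Row 5: attacked by (1,8)→{4,8}; (2,4)→{1,4,7}; (3,1)→{1,3}; (4,3)→{2,3,4}; (6,2)→{1,2,3}; (8,5)→{2,5,8}. Safe: 6. Place at column 6.
Row 7: attacked by (1,8)→{2,8}; (2,4)→{4}; (3,1)→{1,5}; (4,3)→{3,6}; (5,6)→{4,6,8}; (6,2)→{1,2,3}; (8,5)→{4,5,6}. Safe: 7. Place at column 7.
Columns [8, 4, 1, 3, 6, 2, 7, 5], r−c [-7, -2, 2, 1, -1, 4, 0, 3], r+c [9, 6, 4, 7, 11, 8, 14, 13] are all distinct, so no two queens attack.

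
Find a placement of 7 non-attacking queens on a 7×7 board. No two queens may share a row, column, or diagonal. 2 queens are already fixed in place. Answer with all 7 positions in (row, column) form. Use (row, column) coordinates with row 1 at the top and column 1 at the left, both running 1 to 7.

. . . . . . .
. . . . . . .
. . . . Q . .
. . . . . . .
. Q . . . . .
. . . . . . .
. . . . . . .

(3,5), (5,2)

Row 1: attacked by (3,5)→{3,5,7}; (5,2)→{2,6}. Safe: 1, 4. Place at column 1.
Row 2: attacked by (1,1)→{1,2}; (3,5)→{4,5,6}; (5,2)→{2,5}. Safe: 3, 7. Place at column 3.
Row 4: attacked by (1,1)→{1,4}; (2,3)→{1,3,5}; (3,5)→{4,5,6}; (5,2)→{1,2,3}. Safe: 7. Place at column 7.
Row 6: attacked by (1,1)→{1,6}; (2,3)→{3,7}; (3,5)→{2,5}; (4,7)→{5,7}; (5,2)→{1,2,3}. Safe: 4. Place at column 4.
Row 7: attacked by (1,1)→{1,7}; (2,3)→{3}; (3,5)→{1,5}; (4,7)→{4,7}; (5,2)→{2,4}; (6,4)→{3,4,5}. Safe: 6. Place at column 6.
Columns [1, 3, 5, 7, 2, 4, 6], r−c [0, -1, -2, -3, 3, 2, 1], r+c [2, 5, 8, 11, 7, 10, 13] are all distinct, so no two queens attack.

(1,1) (2,3) (3,5) (4,7) (5,2) (6,4) (7,6)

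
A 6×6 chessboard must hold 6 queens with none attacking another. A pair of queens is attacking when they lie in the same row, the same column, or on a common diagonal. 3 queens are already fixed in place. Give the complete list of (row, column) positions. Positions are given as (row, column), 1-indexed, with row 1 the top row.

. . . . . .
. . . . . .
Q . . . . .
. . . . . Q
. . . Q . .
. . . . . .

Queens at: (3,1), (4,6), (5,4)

Row 1: attacked by (3,1)→{1,3}; (4,6)→{3,6}; (5,4)→{4}. Safe: 2, 5. Place at column 5.
Row 2: attacked by (1,5)→{4,5,6}; (3,1)→{1,2}; (4,6)→{4,6}; (5,4)→{1,4}. Safe: 3. Place at column 3.
Row 6: attacked by (1,5)→{5}; (2,3)→{3}; (3,1)→{1,4}; (4,6)→{4,6}; (5,4)→{3,4,5}. Safe: 2. Place at column 2.
Columns [5, 3, 1, 6, 4, 2], r−c [-4, -1, 2, -2, 1, 4], r+c [6, 5, 4, 10, 9, 8] are all distinct, so no two queens attack.

(1,5) (2,3) (3,1) (4,6) (5,4) (6,2)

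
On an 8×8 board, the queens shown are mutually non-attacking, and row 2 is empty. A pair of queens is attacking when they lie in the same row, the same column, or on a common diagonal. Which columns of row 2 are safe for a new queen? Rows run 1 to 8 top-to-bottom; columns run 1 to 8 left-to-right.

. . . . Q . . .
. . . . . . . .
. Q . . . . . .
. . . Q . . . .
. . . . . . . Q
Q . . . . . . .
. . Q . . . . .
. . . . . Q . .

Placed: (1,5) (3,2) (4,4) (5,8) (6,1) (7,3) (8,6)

(1,5) attacks row 2 at column 5 and diagonals 4, 6.
(3,2) attacks row 2 at column 2 and diagonals 1, 3.
(4,4) attacks row 2 at column 4 and diagonals 2, 6.
(5,8) attacks row 2 at column 8 and diagonals 5.
(6,1) attacks row 2 at column 1 and diagonals 5.
(7,3) attacks row 2 at column 3 and diagonals 8.
(8,6) attacks row 2 at column 6.
Attacked columns: {1, 2, 3, 4, 5, 6, 8}. Safe: {7}.

columns 7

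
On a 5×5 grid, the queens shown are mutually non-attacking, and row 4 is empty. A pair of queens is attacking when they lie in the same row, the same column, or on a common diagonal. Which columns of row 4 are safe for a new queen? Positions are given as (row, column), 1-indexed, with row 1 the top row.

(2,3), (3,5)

(2,3) attacks row 4 at column 3 and diagonals 1, 5.
(3,5) attacks row 4 at column 5 and diagonals 4.
Attacked columns: {1, 3, 4, 5}. Safe: {2}.

columns 2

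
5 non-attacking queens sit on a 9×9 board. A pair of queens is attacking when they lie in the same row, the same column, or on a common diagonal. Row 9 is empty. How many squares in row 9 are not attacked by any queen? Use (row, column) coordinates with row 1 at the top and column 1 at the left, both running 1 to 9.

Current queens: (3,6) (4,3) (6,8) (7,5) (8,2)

(3,6) attacks row 9 at column 6.
(4,3) attacks row 9 at column 3 and diagonals 8.
(6,8) attacks row 9 at column 8 and diagonals 5.
(7,5) attacks row 9 at column 5 and diagonals 3, 7.
(8,2) attacks row 9 at column 2 and diagonals 1, 3.
Attacked columns: {1, 2, 3, 5, 6, 7, 8}. Safe: {4, 9}.

2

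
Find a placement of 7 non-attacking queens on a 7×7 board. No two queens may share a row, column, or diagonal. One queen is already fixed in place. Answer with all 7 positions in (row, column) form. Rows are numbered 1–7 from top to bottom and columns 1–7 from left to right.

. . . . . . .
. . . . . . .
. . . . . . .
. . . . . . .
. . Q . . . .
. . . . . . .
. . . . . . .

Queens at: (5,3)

Row 1: attacked by (5,3)→{3,7}. Safe: 1, 2, 4, 5, 6. Place at column 2.
Row 2: attacked by (1,2)→{1,2,3}; (5,3)→{3,6}. Safe: 4, 5, 7. Place at column 4.
Row 3: attacked by (1,2)→{2,4}; (2,4)→{3,4,5}; (5,3)→{1,3,5}. Safe: 6, 7. Place at column 6.
Row 4: attacked by (1,2)→{2,5}; (2,4)→{2,4,6}; (3,6)→{5,6,7}; (5,3)→{2,3,4}. Safe: 1. Place at column 1.
Row 6: attacked by (1,2)→{2,7}; (2,4)→{4}; (3,6)→{3,6}; (4,1)→{1,3}; (5,3)→{2,3,4}. Safe: 5. Place at column 5.
Row 7: attacked by (1,2)→{2}; (2,4)→{4}; (3,6)→{2,6}; (4,1)→{1,4}; (5,3)→{1,3,5}; (6,5)→{4,5,6}. Safe: 7. Place at column 7.
Columns [2, 4, 6, 1, 3, 5, 7], r−c [-1, -2, -3, 3, 2, 1, 0], r+c [3, 6, 9, 5, 8, 11, 14] are all distinct, so no two queens attack.

(1,2) (2,4) (3,6) (4,1) (5,3) (6,5) (7,7)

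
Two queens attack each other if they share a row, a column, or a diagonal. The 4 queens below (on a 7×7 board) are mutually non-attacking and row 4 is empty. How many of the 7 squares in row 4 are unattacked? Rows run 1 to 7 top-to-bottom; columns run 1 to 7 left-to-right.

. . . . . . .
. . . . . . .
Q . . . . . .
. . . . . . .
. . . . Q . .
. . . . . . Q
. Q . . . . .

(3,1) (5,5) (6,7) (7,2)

(3,1) attacks row 4 at column 1 and diagonals 2.
(5,5) attacks row 4 at column 5 and diagonals 4, 6.
(6,7) attacks row 4 at column 7 and diagonals 5.
(7,2) attacks row 4 at column 2 and diagonals 5.
Attacked columns: {1, 2, 4, 5, 6, 7}. Safe: {3}.

1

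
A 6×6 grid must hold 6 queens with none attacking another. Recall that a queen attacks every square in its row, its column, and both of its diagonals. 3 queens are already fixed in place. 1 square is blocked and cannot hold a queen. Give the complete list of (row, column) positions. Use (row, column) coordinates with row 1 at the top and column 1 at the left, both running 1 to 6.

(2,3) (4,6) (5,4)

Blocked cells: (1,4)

(1,5) (2,3) (3,1) (4,6) (5,4) (6,2)

Row 1: attacked by (2,3)→{2,3,4}; (4,6)→{3,6}; (5,4)→{4}. Blocked: 4. Safe: 1, 5. Place at column 5.
Row 3: attacked by (1,5)→{3,5}; (2,3)→{2,3,4}; (4,6)→{5,6}; (5,4)→{2,4,6}. Safe: 1. Place at column 1.
Row 6: attacked by (1,5)→{5}; (2,3)→{3}; (3,1)→{1,4}; (4,6)→{4,6}; (5,4)→{3,4,5}. Safe: 2. Place at column 2.
Columns [5, 3, 1, 6, 4, 2], r−c [-4, -1, 2, -2, 1, 4], r+c [6, 5, 4, 10, 9, 8] are all distinct, so no two queens attack.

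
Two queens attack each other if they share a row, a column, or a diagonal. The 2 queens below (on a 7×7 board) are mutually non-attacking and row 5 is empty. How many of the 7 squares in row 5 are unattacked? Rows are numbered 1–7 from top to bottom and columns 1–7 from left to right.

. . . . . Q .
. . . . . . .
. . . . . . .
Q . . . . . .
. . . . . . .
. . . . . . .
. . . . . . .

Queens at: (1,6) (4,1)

4

(1,6) attacks row 5 at column 6 and diagonals 2.
(4,1) attacks row 5 at column 1 and diagonals 2.
Attacked columns: {1, 2, 6}. Safe: {3, 4, 5, 7}.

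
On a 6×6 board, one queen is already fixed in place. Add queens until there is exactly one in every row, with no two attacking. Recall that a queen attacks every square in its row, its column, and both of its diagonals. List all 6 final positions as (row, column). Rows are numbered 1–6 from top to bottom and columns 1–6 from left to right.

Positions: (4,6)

(1,5) (2,3) (3,1) (4,6) (5,4) (6,2)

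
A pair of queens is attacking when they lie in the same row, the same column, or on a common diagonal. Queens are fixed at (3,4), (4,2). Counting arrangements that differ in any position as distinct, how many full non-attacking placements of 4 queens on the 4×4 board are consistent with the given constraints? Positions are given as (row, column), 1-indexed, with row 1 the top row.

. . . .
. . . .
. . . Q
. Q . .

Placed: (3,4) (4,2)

Branch on row 1: col 1 → 0; col 3 → 1.
Sum: 0 + 1 = 1.

1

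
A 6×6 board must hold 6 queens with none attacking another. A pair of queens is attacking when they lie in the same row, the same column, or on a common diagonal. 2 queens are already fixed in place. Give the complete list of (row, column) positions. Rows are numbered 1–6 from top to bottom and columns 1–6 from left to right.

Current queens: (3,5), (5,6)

Row 1: attacked by (3,5)→{3,5}; (5,6)→{2,6}. Safe: 1, 4. Place at column 4.
Row 2: attacked by (1,4)→{3,4,5}; (3,5)→{4,5,6}; (5,6)→{3,6}. Safe: 1, 2. Place at column 1.
Row 4: attacked by (1,4)→{1,4}; (2,1)→{1,3}; (3,5)→{4,5,6}; (5,6)→{5,6}. Safe: 2. Place at column 2.
Row 6: attacked by (1,4)→{4}; (2,1)→{1,5}; (3,5)→{2,5}; (4,2)→{2,4}; (5,6)→{5,6}. Safe: 3. Place at column 3.
Columns [4, 1, 5, 2, 6, 3], r−c [-3, 1, -2, 2, -1, 3], r+c [5, 3, 8, 6, 11, 9] are all distinct, so no two queens attack.

(1,4) (2,1) (3,5) (4,2) (5,6) (6,3)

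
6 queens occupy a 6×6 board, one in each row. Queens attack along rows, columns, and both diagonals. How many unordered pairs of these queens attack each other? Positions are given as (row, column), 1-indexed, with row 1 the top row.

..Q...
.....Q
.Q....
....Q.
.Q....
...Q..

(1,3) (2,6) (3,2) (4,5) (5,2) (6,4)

Same column: (3,2)–(5,2) (column 2).
Total attacking pairs: 1.

1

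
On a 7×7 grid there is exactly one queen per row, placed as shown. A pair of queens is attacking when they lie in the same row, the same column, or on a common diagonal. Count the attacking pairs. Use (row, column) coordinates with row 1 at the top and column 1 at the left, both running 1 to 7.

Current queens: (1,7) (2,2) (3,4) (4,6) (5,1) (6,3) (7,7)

Same column: (1,7)–(7,7) (column 7).
Same diagonal: (2,2)–(7,7) (|2−7| = |2−7| = 5).
Total attacking pairs: 2.

2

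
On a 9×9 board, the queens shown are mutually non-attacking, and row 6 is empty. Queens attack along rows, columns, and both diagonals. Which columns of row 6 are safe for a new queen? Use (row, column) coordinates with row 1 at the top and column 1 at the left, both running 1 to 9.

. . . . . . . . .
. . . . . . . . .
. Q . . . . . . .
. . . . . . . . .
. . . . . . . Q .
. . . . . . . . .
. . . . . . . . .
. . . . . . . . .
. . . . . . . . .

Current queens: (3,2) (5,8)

(3,2) attacks row 6 at column 2 and diagonals 5.
(5,8) attacks row 6 at column 8 and diagonals 7, 9.
Attacked columns: {2, 5, 7, 8, 9}. Safe: {1, 3, 4, 6}.

columns 1, 3, 4, 6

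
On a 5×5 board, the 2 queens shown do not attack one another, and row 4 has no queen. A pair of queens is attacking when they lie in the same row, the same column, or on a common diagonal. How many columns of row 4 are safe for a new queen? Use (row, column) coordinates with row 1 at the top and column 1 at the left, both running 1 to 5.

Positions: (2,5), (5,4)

(2,5) attacks row 4 at column 5 and diagonals 3.
(5,4) attacks row 4 at column 4 and diagonals 3, 5.
Attacked columns: {3, 4, 5}. Safe: {1, 2}.

2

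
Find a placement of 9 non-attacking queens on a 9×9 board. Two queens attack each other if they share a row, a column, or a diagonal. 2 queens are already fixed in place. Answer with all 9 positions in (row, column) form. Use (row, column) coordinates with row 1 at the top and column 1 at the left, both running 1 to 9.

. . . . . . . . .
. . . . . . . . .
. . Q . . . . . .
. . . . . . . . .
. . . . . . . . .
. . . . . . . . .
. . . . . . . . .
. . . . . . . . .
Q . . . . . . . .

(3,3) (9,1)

(1,8) (2,5) (3,3) (4,9) (5,7) (6,2) (7,4) (8,6) (9,1)

Row 1: attacked by (3,3)→{1,3,5}; (9,1)→{1,9}. Safe: 2, 4, 6, 7, 8. Place at column 8.
Row 2: attacked by (1,8)→{7,8,9}; (3,3)→{2,3,4}; (9,1)→{1,8}. Safe: 5, 6. Place at column 5.
Row 4: attacked by (1,8)→{5,8}; (2,5)→{3,5,7}; (3,3)→{2,3,4}; (9,1)→{1,6}. Safe: 9. Place at column 9.
Row 5: attacked by (1,8)→{4,8}; (2,5)→{2,5,8}; (3,3)→{1,3,5}; (4,9)→{8,9}; (9,1)→{1,5}. Safe: 6, 7. Place at column 7.
Row 6: attacked by (1,8)→{3,8}; (2,5)→{1,5,9}; (3,3)→{3,6}; (4,9)→{7,9}; (5,7)→{6,7,8}; (9,1)→{1,4}. Safe: 2. Place at column 2.
Row 7: attacked by (1,8)→{2,8}; (2,5)→{5}; (3,3)→{3,7}; (4,9)→{6,9}; (5,7)→{5,7,9}; (6,2)→{1,2,3}; (9,1)→{1,3}. Safe: 4. Place at column 4.
Row 8: attacked by (1,8)→{1,8}; (2,5)→{5}; (3,3)→{3,8}; (4,9)→{5,9}; (5,7)→{4,7}; (6,2)→{2,4}; (7,4)→{3,4,5}; (9,1)→{1,2}. Safe: 6. Place at column 6.
Columns [8, 5, 3, 9, 7, 2, 4, 6, 1], r−c [-7, -3, 0, -5, -2, 4, 3, 2, 8], r+c [9, 7, 6, 13, 12, 8, 11, 14, 10] are all distinct, so no two queens attack.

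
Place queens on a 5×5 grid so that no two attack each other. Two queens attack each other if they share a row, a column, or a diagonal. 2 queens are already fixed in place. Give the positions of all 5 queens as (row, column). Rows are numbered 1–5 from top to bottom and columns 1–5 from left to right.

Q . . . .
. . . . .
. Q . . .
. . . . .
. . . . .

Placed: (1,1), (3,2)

(1,1) (2,4) (3,2) (4,5) (5,3)

Row 2: attacked by (1,1)→{1,2}; (3,2)→{1,2,3}. Safe: 4, 5. Place at column 4.
Row 4: attacked by (1,1)→{1,4}; (2,4)→{2,4}; (3,2)→{1,2,3}. Safe: 5. Place at column 5.
Row 5: attacked by (1,1)→{1,5}; (2,4)→{1,4}; (3,2)→{2,4}; (4,5)→{4,5}. Safe: 3. Place at column 3.
Columns [1, 4, 2, 5, 3], r−c [0, -2, 1, -1, 2], r+c [2, 6, 5, 9, 8] are all distinct, so no two queens attack.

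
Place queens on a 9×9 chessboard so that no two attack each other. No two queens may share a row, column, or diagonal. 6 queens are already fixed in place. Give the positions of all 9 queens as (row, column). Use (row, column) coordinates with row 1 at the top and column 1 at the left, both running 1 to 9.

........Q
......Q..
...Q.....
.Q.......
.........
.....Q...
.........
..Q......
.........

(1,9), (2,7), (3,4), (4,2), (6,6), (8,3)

(1,9) (2,7) (3,4) (4,2) (5,8) (6,6) (7,1) (8,3) (9,5)

Row 5: attacked by (1,9)→{5,9}; (2,7)→{4,7}; (3,4)→{2,4,6}; (4,2)→{1,2,3}; (6,6)→{5,6,7}; (8,3)→{3,6}. Safe: 8. Place at column 8.
Row 7: attacked by (1,9)→{3,9}; (2,7)→{2,7}; (3,4)→{4,8}; (4,2)→{2,5}; (5,8)→{6,8}; (6,6)→{5,6,7}; (8,3)→{2,3,4}. Safe: 1. Place at column 1.
Row 9: attacked by (1,9)→{1,9}; (2,7)→{7}; (3,4)→{4}; (4,2)→{2,7}; (5,8)→{4,8}; (6,6)→{3,6,9}; (7,1)→{1,3}; (8,3)→{2,3,4}. Safe: 5. Place at column 5.
Columns [9, 7, 4, 2, 8, 6, 1, 3, 5], r−c [-8, -5, -1, 2, -3, 0, 6, 5, 4], r+c [10, 9, 7, 6, 13, 12, 8, 11, 14] are all distinct, so no two queens attack.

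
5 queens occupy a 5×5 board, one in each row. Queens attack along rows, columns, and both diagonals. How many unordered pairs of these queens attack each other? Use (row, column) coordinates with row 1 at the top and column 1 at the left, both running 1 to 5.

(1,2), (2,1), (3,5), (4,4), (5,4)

Same column: (4,4)–(5,4) (column 4).
Same diagonal: (1,2)–(2,1) (|1−2| = |2−1| = 1); (2,1)–(5,4) (|2−5| = |1−4| = 3); (3,5)–(4,4) (|3−4| = |5−4| = 1).
Total attacking pairs: 4.

4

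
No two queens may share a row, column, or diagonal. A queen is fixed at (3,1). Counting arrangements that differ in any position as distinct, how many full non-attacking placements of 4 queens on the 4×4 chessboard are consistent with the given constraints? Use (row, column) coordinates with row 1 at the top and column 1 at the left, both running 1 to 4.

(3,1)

Branch on row 1: col 2 → 1; col 4 → 0.
Sum: 1 + 0 = 1.

1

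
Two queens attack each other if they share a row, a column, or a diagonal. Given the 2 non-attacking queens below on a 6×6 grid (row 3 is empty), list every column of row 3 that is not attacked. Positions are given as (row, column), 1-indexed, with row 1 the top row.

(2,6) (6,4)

columns 2, 3

(2,6) attacks row 3 at column 6 and diagonals 5.
(6,4) attacks row 3 at column 4 and diagonals 1.
Attacked columns: {1, 4, 5, 6}. Safe: {2, 3}.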